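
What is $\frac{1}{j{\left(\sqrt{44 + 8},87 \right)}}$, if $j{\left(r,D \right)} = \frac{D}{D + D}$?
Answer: $2$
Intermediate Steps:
$j{\left(r,D \right)} = \frac{1}{2}$ ($j{\left(r,D \right)} = \frac{D}{2 D} = D \frac{1}{2 D} = \frac{1}{2}$)
$\frac{1}{j{\left(\sqrt{44 + 8},87 \right)}} = \frac{1}{\frac{1}{2}} = 2$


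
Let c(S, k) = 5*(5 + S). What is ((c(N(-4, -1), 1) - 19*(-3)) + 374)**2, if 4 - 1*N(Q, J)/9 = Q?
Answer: 665856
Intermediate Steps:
N(Q, J) = 36 - 9*Q
c(S, k) = 25 + 5*S
((c(N(-4, -1), 1) - 19*(-3)) + 374)**2 = (((25 + 5*(36 - 9*(-4))) - 19*(-3)) + 374)**2 = (((25 + 5*(36 + 36)) + 57) + 374)**2 = (((25 + 5*72) + 57) + 374)**2 = (((25 + 360) + 57) + 374)**2 = ((385 + 57) + 374)**2 = (442 + 374)**2 = 816**2 = 665856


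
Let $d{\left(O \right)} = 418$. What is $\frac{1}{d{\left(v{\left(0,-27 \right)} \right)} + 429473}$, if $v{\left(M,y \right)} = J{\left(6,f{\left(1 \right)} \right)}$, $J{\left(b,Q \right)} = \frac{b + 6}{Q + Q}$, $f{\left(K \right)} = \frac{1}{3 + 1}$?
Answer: $\frac{1}{429891} \approx 2.3262 \cdot 10^{-6}$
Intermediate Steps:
$f{\left(K \right)} = \frac{1}{4}$
$J{\left(b,Q \right)} = \frac{6 + b}{2 Q}$
$v{\left(M,y \right)} = 24$ ($v{\left(M,y \right)} = \frac{\frac{1}{\frac{1}{4}} \left(6 + 6\right)}{2} = \frac{1}{2} \cdot 4 \cdot 12 = 24$)
$\frac{1}{d{\left(v{\left(0,-27 \right)} \right)} + 429473} = \frac{1}{418 + 429473} = \frac{1}{429891}$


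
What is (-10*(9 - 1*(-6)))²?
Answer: 22500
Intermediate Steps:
(-10*(9 - 1*(-6)))² = (-10*(9 + 6))² = (-10*15)² = (-150)² = 22500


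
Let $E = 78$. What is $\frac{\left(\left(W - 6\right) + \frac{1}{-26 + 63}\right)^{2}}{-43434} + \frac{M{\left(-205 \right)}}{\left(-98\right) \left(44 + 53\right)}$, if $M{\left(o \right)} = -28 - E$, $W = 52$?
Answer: $- \frac{10633252639}{282618826938} \approx -0.037624$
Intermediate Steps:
$M{\left(o \right)} = -106$ ($M{\left(o \right)} = -28 - 78 = -106$)
$\frac{\left(\left(W - 6\right) + \frac{1}{-26 + 63}\right)^{2}}{-43434} + \frac{M{\left(-205 \right)}}{\left(-98\right) \left(44 + 53\right)} = \frac{\left(\left(52 - 6\right) + \frac{1}{-26 + 63}\right)^{2}}{-43434} - \frac{106}{\left(-98\right) \left(44 + 53\right)} = \left(46 + \frac{1}{37}\right)^{2} \left(- \frac{1}{43434}\right) - \frac{106}{\left(-98\right) 97} = \left(46 + \frac{1}{37}\right)^{2} \left(- \frac{1}{43434}\right) - \frac{106}{-9506} = \left(\frac{1703}{37}\right)^{2} \left(- \frac{1}{43434}\right) - - \frac{53}{4753} = \frac{2900209}{1369} \left(- \frac{1}{43434}\right) + \frac{53}{4753} = - \frac{2900209}{59461146} + \frac{53}{4753} = - \frac{10633252639}{282618826938}$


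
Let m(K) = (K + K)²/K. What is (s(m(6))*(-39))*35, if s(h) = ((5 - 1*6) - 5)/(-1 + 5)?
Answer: 4095/2 ≈ 2047.5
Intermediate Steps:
m(K) = 4*K (m(K) = (2*K)²/K = (4*K²)/K = 4*K)
s(h) = -3/2 (s(h) = ((5 - 6) - 5)/4 = (-1 - 5)*(¼) = -6*¼ = -3/2)
(s(m(6))*(-39))*35 = -3/2*(-39)*35 = (117/2)*35 = 4095/2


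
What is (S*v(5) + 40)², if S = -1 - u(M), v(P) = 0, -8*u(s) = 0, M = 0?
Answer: 1600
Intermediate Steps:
u(s) = 0 (u(s) = -⅛*0 = 0)
S = -1 (S = -1 - 1*0 = -1 + 0 = -1)
(S*v(5) + 40)² = (-1*0 + 40)² = (0 + 40)² = 40² = 1600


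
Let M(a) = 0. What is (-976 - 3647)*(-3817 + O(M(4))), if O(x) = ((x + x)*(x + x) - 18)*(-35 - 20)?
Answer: 13069221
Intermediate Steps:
O(x) = 990 - 220*x² (O(x) = ((2*x)*(2*x) - 18)*(-55) = (4*x² - 18)*(-55) = (-18 + 4*x²)*(-55) = 990 - 220*x²)
(-976 - 3647)*(-3817 + O(M(4))) = (-976 - 3647)*(-3817 + (990 - 220*0²)) = -4623*(-3817 + (990 - 220*0)) = -4623*(-3817 + (990 + 0)) = -4623*(-3817 + 990) = -4623*(-2827) = 13069221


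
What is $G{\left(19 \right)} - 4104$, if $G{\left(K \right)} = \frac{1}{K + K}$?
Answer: $- \frac{155951}{38} \approx -4104.0$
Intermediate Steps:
$G{\left(K \right)} = \frac{1}{2 K}$
$G{\left(19 \right)} - 4104 = \frac{1}{2 \cdot 19} - 4104 = \frac{1}{2} \cdot \frac{1}{19} - 4104 = \frac{1}{38} - 4104 = - \frac{155951}{38}$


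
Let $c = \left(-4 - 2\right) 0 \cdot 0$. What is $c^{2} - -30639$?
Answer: $30639$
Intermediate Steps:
$c = 0$ ($c = \left(-6\right) 0 = 0$)
$c^{2} - -30639 = 0^{2} - -30639 = 0 + 30639 = 30639$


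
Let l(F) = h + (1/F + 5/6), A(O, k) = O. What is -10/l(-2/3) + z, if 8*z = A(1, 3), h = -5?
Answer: 257/136 ≈ 1.8897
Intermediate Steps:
l(F) = -25/6 + 1/F (l(F) = -5 + (1/F + 5/6) = -5 + (1/F + 5*(⅙)) = -5 + (1/F + ⅚) = -5 + (⅚ + 1/F) = -25/6 + 1/F)
z = ⅛ (z = (⅛)*1 = ⅛ ≈ 0.12500)
-10/l(-2/3) + z = -10/(-25/6 + 1/(-2/3)) + ⅛ = -10/(-25/6 + 1/(-2*⅓)) + ⅛ = -10/(-25/6 + 1/(-⅔)) + ⅛ = -10/(-25/6 - 3/2) + ⅛ = -10/(-17/3) + ⅛ = -10*(-3/17) + ⅛ = 30/17 + ⅛ = 257/136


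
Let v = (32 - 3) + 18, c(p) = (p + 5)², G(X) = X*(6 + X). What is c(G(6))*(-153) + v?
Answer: -907090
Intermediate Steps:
c(p) = (5 + p)²
v = 47 (v = 29 + 18 = 47)
c(G(6))*(-153) + v = (5 + 6*(6 + 6))²*(-153) + 47 = (5 + 6*12)²*(-153) + 47 = (5 + 72)²*(-153) + 47 = 77²*(-153) + 47 = 5929*(-153) + 47 = -907137 + 47 = -907090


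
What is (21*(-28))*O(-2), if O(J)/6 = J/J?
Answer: -3528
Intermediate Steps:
O(J) = 6 (O(J) = 6*(J/J) = 6*1 = 6)
(21*(-28))*O(-2) = (21*(-28))*6 = -588*6 = -3528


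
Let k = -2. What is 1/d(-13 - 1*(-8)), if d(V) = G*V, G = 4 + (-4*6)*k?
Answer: -1/260 ≈ -0.0038462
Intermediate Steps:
G = 52 (G = 4 - 4*6*(-2) = 4 - 24*(-2) = 4 + 48 = 52)
d(V) = 52*V
1/d(-13 - 1*(-8)) = 1/(52*(-13 - 1*(-8))) = 1/(52*(-13 + 8)) = 1/(52*(-5)) = 1/(-260) = -1/260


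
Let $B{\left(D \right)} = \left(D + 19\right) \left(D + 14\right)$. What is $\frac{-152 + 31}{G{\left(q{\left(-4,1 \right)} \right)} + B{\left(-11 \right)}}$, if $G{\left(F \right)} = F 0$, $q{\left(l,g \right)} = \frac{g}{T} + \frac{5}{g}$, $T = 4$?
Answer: $- \frac{121}{24} \approx -5.0417$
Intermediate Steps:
$q{\left(l,g \right)} = \frac{5}{g} + \frac{g}{4}$ ($q{\left(l,g \right)} = \frac{g}{4} + \frac{5}{g} = \frac{5}{g} + \frac{g}{4}$)
$G{\left(F \right)} = 0$
$B{\left(D \right)} = \left(14 + D\right) \left(19 + D\right)$ ($B{\left(D \right)} = \left(19 + D\right) \left(14 + D\right) = \left(14 + D\right) \left(19 + D\right)$)
$\frac{-152 + 31}{G{\left(q{\left(-4,1 \right)} \right)} + B{\left(-11 \right)}} = \frac{-152 + 31}{0 + \left(266 + \left(-11\right)^{2} + 33 \left(-11\right)\right)} = - \frac{121}{0 + \left(266 + 121 - 363\right)} = - \frac{121}{0 + 24} = - \frac{121}{24}$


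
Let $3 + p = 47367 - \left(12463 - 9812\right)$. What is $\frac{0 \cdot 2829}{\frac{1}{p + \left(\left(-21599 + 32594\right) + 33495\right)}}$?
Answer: $0$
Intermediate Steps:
$p = 44713$ ($p = -3 + \left(47367 - \left(12463 - 9812\right)\right) = -3 + \left(47367 - 2651\right) = -3 + 44716 = 44713$)
$\frac{0 \cdot 2829}{\frac{1}{p + \left(\left(-21599 + 32594\right) + 33495\right)}} = \frac{0 \cdot 2829}{\frac{1}{44713 + \left(\left(-21599 + 32594\right) + 33495\right)}} = \frac{0}{\frac{1}{44713 + \left(10995 + 33495\right)}} = \frac{0}{\frac{1}{44713 + 44490}} = \frac{0}{\frac{1}{89203}} = 0 \frac{1}{\frac{1}{89203}} = 0 \cdot 89203 = 0$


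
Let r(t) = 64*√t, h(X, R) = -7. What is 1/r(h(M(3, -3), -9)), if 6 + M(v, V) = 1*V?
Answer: -I*√7/448 ≈ -0.0059057*I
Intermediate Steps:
M(v, V) = -6 + V (M(v, V) = -6 + 1*V = -6 + V)
1/r(h(M(3, -3), -9)) = 1/(64*√(-7)) = 1/(64*(I*√7)) = 1/(64*I*√7) = -I*√7/448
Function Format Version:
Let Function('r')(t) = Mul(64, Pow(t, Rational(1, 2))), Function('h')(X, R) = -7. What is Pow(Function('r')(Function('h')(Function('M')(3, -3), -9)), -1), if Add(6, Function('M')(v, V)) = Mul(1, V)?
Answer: Mul(Rational(-1, 448), I, Pow(7, Rational(1, 2))) ≈ Mul(-0.0059057, I)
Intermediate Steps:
Function('M')(v, V) = Add(-6, V) (Function('M')(v, V) = Add(-6, Mul(1, V)) = Add(-6, V))
Pow(Function('r')(Function('h')(Function('M')(3, -3), -9)), -1) = Pow(Mul(64, Pow(-7, Rational(1, 2))), -1) = Pow(Mul(64, Mul(I, Pow(7, Rational(1, 2)))), -1) = Pow(Mul(64, I, Pow(7, Rational(1, 2))), -1) = Mul(Rational(-1, 448), I, Pow(7, Rational(1, 2)))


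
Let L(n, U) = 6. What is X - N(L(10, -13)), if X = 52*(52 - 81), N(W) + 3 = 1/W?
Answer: -9031/6 ≈ -1505.2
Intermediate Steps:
N(W) = -3 + 1/W
X = -1508 (X = 52*(-29) = -1508)
X - N(L(10, -13)) = -1508 - (-3 + 1/6) = -1508 - (-3 + ⅙) = -1508 - 1*(-17/6) = -1508 + 17/6 = -9031/6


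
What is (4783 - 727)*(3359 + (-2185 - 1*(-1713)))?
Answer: 11709672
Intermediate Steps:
(4783 - 727)*(3359 + (-2185 - 1*(-1713))) = 4056*(3359 + (-2185 + 1713)) = 4056*(3359 - 472) = 4056*2887 = 11709672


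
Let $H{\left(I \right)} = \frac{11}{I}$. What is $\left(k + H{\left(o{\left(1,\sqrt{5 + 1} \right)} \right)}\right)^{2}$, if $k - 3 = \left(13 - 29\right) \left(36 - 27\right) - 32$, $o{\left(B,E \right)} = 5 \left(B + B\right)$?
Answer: $\frac{2954961}{100} \approx 29550.0$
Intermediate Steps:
$o{\left(B,E \right)} = 10 B$ ($o{\left(B,E \right)} = 5 \cdot 2 B = 10 B$)
$k = -173$ ($k = 3 + \left(\left(13 - 29\right) \left(36 - 27\right) - 32\right) = 3 - 176 = -173$)
$\left(k + H{\left(o{\left(1,\sqrt{5 + 1} \right)} \right)}\right)^{2} = \left(-173 + \frac{11}{10 \cdot 1}\right)^{2} = \left(-173 + \frac{11}{10}\right)^{2} = \left(- \frac{1719}{10}\right)^{2} = \frac{2954961}{100}$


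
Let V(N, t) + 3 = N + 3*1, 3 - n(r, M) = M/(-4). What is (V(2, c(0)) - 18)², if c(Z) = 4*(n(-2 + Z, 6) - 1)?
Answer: 256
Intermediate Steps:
n(r, M) = 3 + M/4 (n(r, M) = 3 - M/(-4) = 3 - M*(-1)/4 = 3 - (-1)*M/4 = 3 + M/4)
c(Z) = 14 (c(Z) = 4*((3 + (¼)*6) - 1) = 4*((3 + 3/2) - 1) = 4*(9/2 - 1) = 4*(7/2) = 14)
V(N, t) = N (V(N, t) = -3 + (N + 3*1) = -3 + (N + 3) = -3 + (3 + N) = N)
(V(2, c(0)) - 18)² = (2 - 18)² = (-16)² = 256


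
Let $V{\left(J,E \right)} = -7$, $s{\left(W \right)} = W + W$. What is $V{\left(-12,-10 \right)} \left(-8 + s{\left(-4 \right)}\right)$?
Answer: $112$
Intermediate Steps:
$s{\left(W \right)} = 2 W$
$V{\left(-12,-10 \right)} \left(-8 + s{\left(-4 \right)}\right) = - 7 \left(-8 + 2 \left(-4\right)\right) = - 7 \left(-8 - 8\right) = \left(-7\right) \left(-16\right) = 112$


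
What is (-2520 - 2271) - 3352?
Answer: -8143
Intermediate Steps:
(-2520 - 2271) - 3352 = -4791 - 3352 = -8143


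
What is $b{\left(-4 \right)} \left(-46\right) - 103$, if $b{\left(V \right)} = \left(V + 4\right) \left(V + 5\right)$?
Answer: $-103$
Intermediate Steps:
$b{\left(V \right)} = \left(4 + V\right) \left(5 + V\right)$
$b{\left(-4 \right)} \left(-46\right) - 103 = \left(20 + \left(-4\right)^{2} + 9 \left(-4\right)\right) \left(-46\right) - 103 = \left(20 + 16 - 36\right) \left(-46\right) - 103 = 0 \left(-46\right) - 103 = 0 - 103 = -103$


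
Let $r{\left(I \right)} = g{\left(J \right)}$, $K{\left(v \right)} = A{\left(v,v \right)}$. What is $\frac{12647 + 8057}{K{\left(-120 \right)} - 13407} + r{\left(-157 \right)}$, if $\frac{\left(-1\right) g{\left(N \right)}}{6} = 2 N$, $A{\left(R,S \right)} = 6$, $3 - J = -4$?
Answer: $- \frac{1146388}{13401} \approx -85.545$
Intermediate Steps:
$J = 7$ ($J = 3 - -4 = 3 + 4 = 7$)
$K{\left(v \right)} = 6$
$g{\left(N \right)} = - 12 N$ ($g{\left(N \right)} = - 6 \cdot 2 N = - 12 N$)
$r{\left(I \right)} = -84$ ($r{\left(I \right)} = \left(-12\right) 7 = -84$)
$\frac{12647 + 8057}{K{\left(-120 \right)} - 13407} + r{\left(-157 \right)} = \frac{12647 + 8057}{6 - 13407} - 84 = \frac{20704}{-13401} - 84 = 20704 \left(- \frac{1}{13401}\right) - 84 = - \frac{20704}{13401} - 84 = - \frac{1146388}{13401}$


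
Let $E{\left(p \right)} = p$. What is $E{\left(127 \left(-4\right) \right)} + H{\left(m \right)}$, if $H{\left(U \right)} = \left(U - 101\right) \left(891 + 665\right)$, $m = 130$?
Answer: $44616$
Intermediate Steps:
$H{\left(U \right)} = -157156 + 1556 U$ ($H{\left(U \right)} = \left(-101 + U\right) 1556 = -157156 + 1556 U$)
$E{\left(127 \left(-4\right) \right)} + H{\left(m \right)} = 127 \left(-4\right) + \left(-157156 + 1556 \cdot 130\right) = -508 + \left(-157156 + 202280\right) = -508 + 45124 = 44616$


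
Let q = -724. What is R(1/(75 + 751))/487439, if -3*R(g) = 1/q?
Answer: 1/1058717508 ≈ 9.4454e-10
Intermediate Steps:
R(g) = 1/2172 (R(g) = -1/3/(-724) = -1/3*(-1/724) = 1/2172)
R(1/(75 + 751))/487439 = (1/2172)/487439 = (1/2172)*(1/487439) = 1/1058717508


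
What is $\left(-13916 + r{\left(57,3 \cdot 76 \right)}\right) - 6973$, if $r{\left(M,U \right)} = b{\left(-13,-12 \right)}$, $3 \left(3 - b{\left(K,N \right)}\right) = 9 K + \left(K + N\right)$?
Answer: $- \frac{62516}{3} \approx -20839.0$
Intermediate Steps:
$b{\left(K,N \right)} = 3 - \frac{10 K}{3} - \frac{N}{3}$ ($b{\left(K,N \right)} = 3 - \frac{9 K + \left(K + N\right)}{3} = 3 - \frac{N + 10 K}{3} = 3 - \left(\frac{N}{3} + \frac{10 K}{3}\right) = 3 - \frac{10 K}{3} - \frac{N}{3}$)
$r{\left(M,U \right)} = \frac{151}{3}$ ($r{\left(M,U \right)} = 3 - - \frac{130}{3} - -4 = 3 + \frac{130}{3} + 4 = \frac{151}{3}$)
$\left(-13916 + r{\left(57,3 \cdot 76 \right)}\right) - 6973 = \left(-13916 + \frac{151}{3}\right) - 6973 = - \frac{41597}{3} - 6973 = - \frac{62516}{3}$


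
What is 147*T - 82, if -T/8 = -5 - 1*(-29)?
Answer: -28306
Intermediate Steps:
T = -192 (T = -8*(-5 - 1*(-29)) = -8*(-5 + 29) = -8*24 = -192)
147*T - 82 = 147*(-192) - 82 = -28224 - 82 = -28306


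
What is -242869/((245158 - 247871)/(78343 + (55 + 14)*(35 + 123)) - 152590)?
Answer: 21674843905/13617897263 ≈ 1.5916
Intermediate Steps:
-242869/((245158 - 247871)/(78343 + (55 + 14)*(35 + 123)) - 152590) = -242869/(-2713/(78343 + 69*158) - 152590) = -242869/(-2713/(78343 + 10902) - 152590) = -242869/(-2713/89245 - 152590) = -242869/(-13617897263/89245) = -242869*(-89245/13617897263) = 21674843905/13617897263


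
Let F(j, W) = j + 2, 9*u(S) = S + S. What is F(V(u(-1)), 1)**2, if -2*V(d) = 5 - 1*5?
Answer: 4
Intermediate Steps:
u(S) = 2*S/9 (u(S) = (S + S)/9 = (2*S)/9 = 2*S/9)
V(d) = 0 (V(d) = -(5 - 1*5)/2 = -(5 - 5)/2 = -1/2*0 = 0)
F(j, W) = 2 + j
F(V(u(-1)), 1)**2 = (2 + 0)**2 = 2**2 = 4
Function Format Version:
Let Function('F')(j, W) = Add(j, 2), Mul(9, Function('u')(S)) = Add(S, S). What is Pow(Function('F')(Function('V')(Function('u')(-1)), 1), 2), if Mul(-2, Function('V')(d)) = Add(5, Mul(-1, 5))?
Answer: 4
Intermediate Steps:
Function('u')(S) = Mul(Rational(2, 9), S) (Function('u')(S) = Mul(Rational(1, 9), Add(S, S)) = Mul(Rational(1, 9), Mul(2, S)) = Mul(Rational(2, 9), S))
Function('V')(d) = 0 (Function('V')(d) = Mul(Rational(-1, 2), Add(5, Mul(-1, 5))) = Mul(Rational(-1, 2), Add(5, -5)) = Mul(Rational(-1, 2), 0) = 0)
Function('F')(j, W) = Add(2, j)
Pow(Function('F')(Function('V')(Function('u')(-1)), 1), 2) = Pow(Add(2, 0), 2) = Pow(2, 2) = 4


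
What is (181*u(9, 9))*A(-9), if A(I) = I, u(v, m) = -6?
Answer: 9774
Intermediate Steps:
(181*u(9, 9))*A(-9) = (181*(-6))*(-9) = -1086*(-9) = 9774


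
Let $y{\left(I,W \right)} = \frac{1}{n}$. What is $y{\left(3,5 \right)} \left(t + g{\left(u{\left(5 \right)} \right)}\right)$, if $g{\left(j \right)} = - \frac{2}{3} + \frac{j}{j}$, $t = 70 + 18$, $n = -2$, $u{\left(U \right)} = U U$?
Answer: $- \frac{265}{6} \approx -44.167$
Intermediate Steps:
$u{\left(U \right)} = U^{2}$
$t = 88$
$y{\left(I,W \right)} = - \frac{1}{2}$ ($y{\left(I,W \right)} = \frac{1}{-2} = - \frac{1}{2}$)
$g{\left(j \right)} = \frac{1}{3}$ ($g{\left(j \right)} = \left(-2\right) \frac{1}{3} + 1 = - \frac{2}{3} + 1 = \frac{1}{3}$)
$y{\left(3,5 \right)} \left(t + g{\left(u{\left(5 \right)} \right)}\right) = - \frac{88 + \frac{1}{3}}{2} = \left(- \frac{1}{2}\right) \frac{265}{3} = - \frac{265}{6}$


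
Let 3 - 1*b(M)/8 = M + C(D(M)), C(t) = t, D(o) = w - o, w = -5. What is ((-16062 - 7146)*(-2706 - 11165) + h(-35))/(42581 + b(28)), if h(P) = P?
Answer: 321918133/42645 ≈ 7548.8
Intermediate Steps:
D(o) = -5 - o
b(M) = 64 (b(M) = 24 - 8*(M + (-5 - M)) = 24 - 8*(-5) = 24 + 40 = 64)
((-16062 - 7146)*(-2706 - 11165) + h(-35))/(42581 + b(28)) = ((-16062 - 7146)*(-2706 - 11165) - 35)/(42581 + 64) = (-23208*(-13871) - 35)/42645 = (321918168 - 35)*(1/42645) = 321918133*(1/42645) = 321918133/42645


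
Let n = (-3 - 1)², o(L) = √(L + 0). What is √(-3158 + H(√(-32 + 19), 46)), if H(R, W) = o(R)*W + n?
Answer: √(-3142 + 46*(-13)^(¼)) ≈ 0.5564 + 55.503*I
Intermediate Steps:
o(L) = √L
n = 16 (n = (-4)² = 16)
H(R, W) = 16 + W*√R (H(R, W) = √R*W + 16 = W*√R + 16 = 16 + W*√R)
√(-3158 + H(√(-32 + 19), 46)) = √(-3158 + (16 + 46*√(√(-32 + 19)))) = √(-3158 + (16 + 46*√(√(-13)))) = √(-3158 + (16 + 46*√(I*√13))) = √(-3158 + (16 + 46*(13^(¼)*√I))) = √(-3158 + (16 + 46*13^(¼)*√I)) = √(-3142 + 46*13^(¼)*√I)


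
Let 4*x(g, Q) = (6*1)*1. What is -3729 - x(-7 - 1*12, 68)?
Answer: -7461/2 ≈ -3730.5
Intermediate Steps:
x(g, Q) = 3/2 (x(g, Q) = ((6*1)*1)/4 = (6*1)/4 = (1/4)*6 = 3/2)
-3729 - x(-7 - 1*12, 68) = -3729 - 1*3/2 = -3729 - 3/2 = -7461/2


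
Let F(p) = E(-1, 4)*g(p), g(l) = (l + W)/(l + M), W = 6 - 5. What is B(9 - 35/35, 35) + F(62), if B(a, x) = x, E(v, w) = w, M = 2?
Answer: 623/16 ≈ 38.938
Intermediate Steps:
W = 1
g(l) = (1 + l)/(2 + l) (g(l) = (l + 1)/(l + 2) = (1 + l)/(2 + l))
F(p) = 4*(1 + p)/(2 + p) (F(p) = 4*((1 + p)/(2 + p)) = 4*(1 + p)/(2 + p))
B(9 - 35/35, 35) + F(62) = 35 + 4*(1 + 62)/(2 + 62) = 35 + 4*63/64 = 35 + 4*(1/64)*63 = 35 + 63/16 = 623/16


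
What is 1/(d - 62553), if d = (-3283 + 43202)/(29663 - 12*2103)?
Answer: -233/14572748 ≈ -1.5989e-5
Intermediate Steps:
d = 2101/233 (d = 39919/(29663 - 25236) = 39919/4427 = 39919*(1/4427) = 2101/233 ≈ 9.0172)
1/(d - 62553) = 1/(2101/233 - 62553) = 1/(-14572748/233) = -233/14572748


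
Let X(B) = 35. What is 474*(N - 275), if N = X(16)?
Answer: -113760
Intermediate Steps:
N = 35
474*(N - 275) = 474*(35 - 275) = 474*(-240) = -113760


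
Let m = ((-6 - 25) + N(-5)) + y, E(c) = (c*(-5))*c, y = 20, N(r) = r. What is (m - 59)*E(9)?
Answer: 30375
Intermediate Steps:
E(c) = -5*c² (E(c) = (-5*c)*c = -5*c²)
m = -16 (m = ((-6 - 25) - 5) + 20 = (-31 - 5) + 20 = -36 + 20 = -16)
(m - 59)*E(9) = (-16 - 59)*(-5*9²) = -(-375)*81 = -75*(-405) = 30375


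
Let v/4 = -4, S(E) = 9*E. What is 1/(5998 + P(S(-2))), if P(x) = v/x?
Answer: 9/53990 ≈ 0.00016670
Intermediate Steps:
v = -16 (v = 4*(-4) = -16)
P(x) = -16/x
1/(5998 + P(S(-2))) = 1/(5998 - 16/(9*(-2))) = 1/(5998 - 16/(-18)) = 1/(5998 - 16*(-1/18)) = 1/(5998 + 8/9) = 1/(53990/9) = 9/53990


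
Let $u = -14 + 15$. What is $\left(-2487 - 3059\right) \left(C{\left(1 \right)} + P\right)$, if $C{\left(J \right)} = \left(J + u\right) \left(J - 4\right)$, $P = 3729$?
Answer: $-20647758$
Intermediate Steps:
$u = 1$
$C{\left(J \right)} = \left(1 + J\right) \left(-4 + J\right)$ ($C{\left(J \right)} = \left(J + 1\right) \left(J - 4\right) = \left(1 + J\right) \left(-4 + J\right)$)
$\left(-2487 - 3059\right) \left(C{\left(1 \right)} + P\right) = \left(-2487 - 3059\right) \left(\left(-4 + 1^{2} - 3\right) + 3729\right) = - 5546 \left(\left(-4 + 1 - 3\right) + 3729\right) = - 5546 \left(-6 + 3729\right) = \left(-5546\right) 3723 = -20647758$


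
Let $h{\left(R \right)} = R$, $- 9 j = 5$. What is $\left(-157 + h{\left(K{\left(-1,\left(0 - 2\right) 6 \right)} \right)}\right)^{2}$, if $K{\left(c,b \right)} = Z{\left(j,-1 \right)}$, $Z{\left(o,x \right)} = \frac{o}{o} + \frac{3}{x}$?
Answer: $25281$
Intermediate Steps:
$j = - \frac{5}{9}$ ($j = \left(- \frac{1}{9}\right) 5 = - \frac{5}{9} \approx -0.55556$)
$Z{\left(o,x \right)} = 1 + \frac{3}{x}$
$K{\left(c,b \right)} = -2$ ($K{\left(c,b \right)} = \frac{3 - 1}{-1} = \left(-1\right) 2 = -2$)
$\left(-157 + h{\left(K{\left(-1,\left(0 - 2\right) 6 \right)} \right)}\right)^{2} = \left(-157 - 2\right)^{2} = \left(-159\right)^{2} = 25281$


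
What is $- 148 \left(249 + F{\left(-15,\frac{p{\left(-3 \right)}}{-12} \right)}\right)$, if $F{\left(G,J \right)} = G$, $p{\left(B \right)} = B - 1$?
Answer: $-34632$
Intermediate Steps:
$p{\left(B \right)} = -1 + B$
$- 148 \left(249 + F{\left(-15,\frac{p{\left(-3 \right)}}{-12} \right)}\right) = - 148 \left(249 - 15\right) = \left(-148\right) 234 = -34632$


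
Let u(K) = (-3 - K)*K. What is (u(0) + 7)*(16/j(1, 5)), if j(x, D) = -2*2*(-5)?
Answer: 28/5 ≈ 5.6000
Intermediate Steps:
u(K) = K*(-3 - K)
j(x, D) = 20 (j(x, D) = -4*(-5) = 20)
(u(0) + 7)*(16/j(1, 5)) = (-1*0*(3 + 0) + 7)*(16/20) = (-1*0*3 + 7)*(16*(1/20)) = (0 + 7)*(4/5) = 7*(4/5) = 28/5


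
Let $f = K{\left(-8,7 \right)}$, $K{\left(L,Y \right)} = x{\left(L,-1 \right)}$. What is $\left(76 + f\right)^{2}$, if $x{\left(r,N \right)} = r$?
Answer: $4624$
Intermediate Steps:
$K{\left(L,Y \right)} = L$
$f = -8$
$\left(76 + f\right)^{2} = \left(76 - 8\right)^{2} = 68^{2} = 4624$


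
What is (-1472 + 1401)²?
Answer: 5041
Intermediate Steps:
(-1472 + 1401)² = (-71)² = 5041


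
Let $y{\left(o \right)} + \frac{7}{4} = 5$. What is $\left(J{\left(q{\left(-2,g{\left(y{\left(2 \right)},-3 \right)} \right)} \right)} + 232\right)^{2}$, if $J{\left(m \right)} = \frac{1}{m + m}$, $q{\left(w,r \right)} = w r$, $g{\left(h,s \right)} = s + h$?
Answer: $53361$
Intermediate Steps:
$y{\left(o \right)} = \frac{13}{4}$ ($y{\left(o \right)} = - \frac{7}{4} + 5 = \frac{13}{4}$)
$g{\left(h,s \right)} = h + s$
$q{\left(w,r \right)} = r w$
$J{\left(m \right)} = \frac{1}{2 m}$
$\left(J{\left(q{\left(-2,g{\left(y{\left(2 \right)},-3 \right)} \right)} \right)} + 232\right)^{2} = \left(\frac{1}{2 \left(\frac{13}{4} - 3\right) \left(-2\right)} + 232\right)^{2} = \left(\frac{1}{2 \cdot \frac{1}{4} \left(-2\right)} + 232\right)^{2} = \left(\frac{1}{2 \left(- \frac{1}{2}\right)} + 232\right)^{2} = \left(\frac{1}{2} \left(-2\right) + 232\right)^{2} = \left(-1 + 232\right)^{2} = 231^{2} = 53361$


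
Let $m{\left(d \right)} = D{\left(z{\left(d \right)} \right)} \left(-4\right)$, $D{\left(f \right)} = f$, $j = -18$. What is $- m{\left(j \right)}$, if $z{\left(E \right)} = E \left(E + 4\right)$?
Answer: $1008$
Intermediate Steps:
$z{\left(E \right)} = E \left(4 + E\right)$
$m{\left(d \right)} = - 4 d \left(4 + d\right)$ ($m{\left(d \right)} = d \left(4 + d\right) \left(-4\right) = - 4 d \left(4 + d\right)$)
$- m{\left(j \right)} = - \left(-4\right) \left(-18\right) \left(4 - 18\right) = - \left(-4\right) \left(-18\right) \left(-14\right) = \left(-1\right) \left(-1008\right) = 1008$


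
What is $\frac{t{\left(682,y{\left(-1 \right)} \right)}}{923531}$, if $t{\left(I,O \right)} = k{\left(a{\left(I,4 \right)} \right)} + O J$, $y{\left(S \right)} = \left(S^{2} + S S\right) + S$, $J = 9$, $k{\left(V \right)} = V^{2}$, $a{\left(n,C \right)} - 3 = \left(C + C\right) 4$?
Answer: $\frac{1234}{923531} \approx 0.0013362$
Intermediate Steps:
$a{\left(n,C \right)} = 3 + 8 C$ ($a{\left(n,C \right)} = 3 + \left(C + C\right) 4 = 3 + 2 C 4 = 3 + 8 C$)
$y{\left(S \right)} = S + 2 S^{2}$ ($y{\left(S \right)} = \left(S^{2} + S^{2}\right) + S = 2 S^{2} + S = S + 2 S^{2}$)
$t{\left(I,O \right)} = 1225 + 9 O$ ($t{\left(I,O \right)} = \left(3 + 8 \cdot 4\right)^{2} + O 9 = \left(3 + 32\right)^{2} + 9 O = 35^{2} + 9 O = 1225 + 9 O$)
$\frac{t{\left(682,y{\left(-1 \right)} \right)}}{923531} = \frac{1225 + 9 \left(- (1 + 2 \left(-1\right))\right)}{923531} = \left(1225 + 9 \left(- (1 - 2)\right)\right) \frac{1}{923531} = \left(1225 + 9 \left(\left(-1\right) \left(-1\right)\right)\right) \frac{1}{923531} = \left(1225 + 9 \cdot 1\right) \frac{1}{923531} = \left(1225 + 9\right) \frac{1}{923531} = 1234 \cdot \frac{1}{923531} = \frac{1234}{923531}$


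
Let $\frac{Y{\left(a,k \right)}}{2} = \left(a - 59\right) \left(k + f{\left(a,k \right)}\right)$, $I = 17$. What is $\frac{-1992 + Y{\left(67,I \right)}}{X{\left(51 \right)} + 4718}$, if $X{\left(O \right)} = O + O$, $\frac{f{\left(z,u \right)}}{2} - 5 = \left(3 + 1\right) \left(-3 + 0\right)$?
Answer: $- \frac{486}{1205} \approx -0.40332$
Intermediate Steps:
$f{\left(z,u \right)} = -14$ ($f{\left(z,u \right)} = 10 + 2 \left(3 + 1\right) \left(-3 + 0\right) = 10 + 2 \cdot 4 \left(-3\right) = 10 + 2 \left(-12\right) = 10 - 24 = -14$)
$X{\left(O \right)} = 2 O$
$Y{\left(a,k \right)} = 2 \left(-59 + a\right) \left(-14 + k\right)$ ($Y{\left(a,k \right)} = 2 \left(a - 59\right) \left(k - 14\right) = 2 \left(-59 + a\right) \left(-14 + k\right)$)
$\frac{-1992 + Y{\left(67,I \right)}}{X{\left(51 \right)} + 4718} = \frac{-1992 + \left(1652 - 2006 - 1876 + 2 \cdot 67 \cdot 17\right)}{2 \cdot 51 + 4718} = \frac{-1992 + \left(1652 - 2006 - 1876 + 2278\right)}{102 + 4718} = \frac{-1992 + 48}{4820} = \left(-1944\right) \frac{1}{4820} = - \frac{486}{1205}$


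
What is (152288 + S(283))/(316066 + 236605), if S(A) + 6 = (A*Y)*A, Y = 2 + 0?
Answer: 312460/552671 ≈ 0.56536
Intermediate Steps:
Y = 2
S(A) = -6 + 2*A**2 (S(A) = -6 + (A*2)*A = -6 + (2*A)*A = -6 + 2*A**2)
(152288 + S(283))/(316066 + 236605) = (152288 + (-6 + 2*283**2))/(316066 + 236605) = (152288 + (-6 + 2*80089))/552671 = (152288 + (-6 + 160178))*(1/552671) = (152288 + 160172)*(1/552671) = 312460*(1/552671) = 312460/552671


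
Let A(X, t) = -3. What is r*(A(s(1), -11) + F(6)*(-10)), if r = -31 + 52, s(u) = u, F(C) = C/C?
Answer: -273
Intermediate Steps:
F(C) = 1
r = 21
r*(A(s(1), -11) + F(6)*(-10)) = 21*(-3 + 1*(-10)) = 21*(-3 - 10) = 21*(-13) = -273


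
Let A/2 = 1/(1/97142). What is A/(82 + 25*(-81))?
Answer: -194284/1943 ≈ -99.992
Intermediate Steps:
A = 194284 (A = 2/(1/97142) = 2*97142 = 194284)
A/(82 + 25*(-81)) = 194284/(82 + 25*(-81)) = 194284/(82 - 2025) = 194284/(-1943) = 194284*(-1/1943) = -194284/1943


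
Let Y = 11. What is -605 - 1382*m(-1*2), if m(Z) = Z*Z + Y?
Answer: -21335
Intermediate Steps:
m(Z) = 11 + Z**2 (m(Z) = Z*Z + 11 = Z**2 + 11 = 11 + Z**2)
-605 - 1382*m(-1*2) = -605 - 1382*(11 + (-1*2)**2) = -605 - 1382*(11 + (-2)**2) = -605 - 1382*(11 + 4) = -605 - 1382*15 = -605 - 20730 = -21335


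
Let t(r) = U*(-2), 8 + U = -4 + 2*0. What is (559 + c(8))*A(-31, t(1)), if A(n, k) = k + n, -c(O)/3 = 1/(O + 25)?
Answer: -43036/11 ≈ -3912.4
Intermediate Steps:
U = -12 (U = -8 + (-4 + 2*0) = -8 + (-4 + 0) = -8 - 4 = -12)
c(O) = -3/(25 + O) (c(O) = -3/(O + 25) = -3/(25 + O))
t(r) = 24 (t(r) = -12*(-2) = 24)
(559 + c(8))*A(-31, t(1)) = (559 - 3/(25 + 8))*(24 - 31) = (559 - 3/33)*(-7) = (559 - 3*1/33)*(-7) = (559 - 1/11)*(-7) = (6148/11)*(-7) = -43036/11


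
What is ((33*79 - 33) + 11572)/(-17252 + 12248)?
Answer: -7073/2502 ≈ -2.8269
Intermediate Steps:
((33*79 - 33) + 11572)/(-17252 + 12248) = ((2607 - 33) + 11572)/(-5004) = (2574 + 11572)*(-1/5004) = 14146*(-1/5004) = -7073/2502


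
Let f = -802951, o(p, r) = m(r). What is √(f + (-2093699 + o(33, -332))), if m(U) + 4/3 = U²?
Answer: I*√25077846/3 ≈ 1669.3*I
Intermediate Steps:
m(U) = -4/3 + U²
o(p, r) = -4/3 + r²
√(f + (-2093699 + o(33, -332))) = √(-802951 + (-2093699 + (-4/3 + (-332)²))) = √(-802951 + (-2093699 + (-4/3 + 110224))) = √(-802951 + (-2093699 + 330668/3)) = √(-802951 - 5950429/3) = √(-8359282/3) = I*√25077846/3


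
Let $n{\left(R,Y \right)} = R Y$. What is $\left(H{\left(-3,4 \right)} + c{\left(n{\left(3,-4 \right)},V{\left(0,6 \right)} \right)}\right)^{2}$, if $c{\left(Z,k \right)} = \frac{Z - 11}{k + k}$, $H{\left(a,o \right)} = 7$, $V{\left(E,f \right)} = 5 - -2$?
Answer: $\frac{5625}{196} \approx 28.699$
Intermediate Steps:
$V{\left(E,f \right)} = 7$ ($V{\left(E,f \right)} = 5 + 2 = 7$)
$c{\left(Z,k \right)} = \frac{-11 + Z}{2 k}$
$\left(H{\left(-3,4 \right)} + c{\left(n{\left(3,-4 \right)},V{\left(0,6 \right)} \right)}\right)^{2} = \left(7 + \frac{-11 + 3 \left(-4\right)}{2 \cdot 7}\right)^{2} = \left(7 + \frac{1}{2} \cdot \frac{1}{7} \left(-11 - 12\right)\right)^{2} = \left(7 + \frac{1}{2} \cdot \frac{1}{7} \left(-23\right)\right)^{2} = \left(7 - \frac{23}{14}\right)^{2} = \left(\frac{75}{14}\right)^{2} = \frac{5625}{196}$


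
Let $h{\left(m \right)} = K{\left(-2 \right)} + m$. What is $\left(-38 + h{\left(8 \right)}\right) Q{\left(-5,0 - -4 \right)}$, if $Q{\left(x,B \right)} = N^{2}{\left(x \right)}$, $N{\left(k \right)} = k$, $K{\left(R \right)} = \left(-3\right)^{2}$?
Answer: $-525$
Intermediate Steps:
$K{\left(R \right)} = 9$
$Q{\left(x,B \right)} = x^{2}$
$h{\left(m \right)} = 9 + m$
$\left(-38 + h{\left(8 \right)}\right) Q{\left(-5,0 - -4 \right)} = \left(-38 + \left(9 + 8\right)\right) \left(-5\right)^{2} = \left(-38 + 17\right) 25 = \left(-21\right) 25 = -525$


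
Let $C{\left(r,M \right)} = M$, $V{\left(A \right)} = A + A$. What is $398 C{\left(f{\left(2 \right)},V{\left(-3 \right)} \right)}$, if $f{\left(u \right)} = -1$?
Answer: $-2388$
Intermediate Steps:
$V{\left(A \right)} = 2 A$
$398 C{\left(f{\left(2 \right)},V{\left(-3 \right)} \right)} = 398 \cdot 2 \left(-3\right) = 398 \left(-6\right) = -2388$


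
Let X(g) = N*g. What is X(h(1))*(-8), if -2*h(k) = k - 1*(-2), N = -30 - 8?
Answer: -456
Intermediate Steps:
N = -38
h(k) = -1 - k/2 (h(k) = -(k - 1*(-2))/2 = -(k + 2)/2 = -(2 + k)/2 = -1 - k/2)
X(g) = -38*g
X(h(1))*(-8) = -38*(-1 - 1/2*1)*(-8) = -38*(-1 - 1/2)*(-8) = -38*(-3/2)*(-8) = 57*(-8) = -456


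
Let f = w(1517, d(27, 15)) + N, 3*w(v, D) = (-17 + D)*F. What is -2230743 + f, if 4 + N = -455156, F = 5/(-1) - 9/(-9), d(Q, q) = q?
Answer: -8057701/3 ≈ -2.6859e+6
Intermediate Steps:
F = -4 (F = 5*(-1) - 9*(-⅑) = -5 + 1 = -4)
w(v, D) = 68/3 - 4*D/3 (w(v, D) = ((-17 + D)*(-4))/3 = (68 - 4*D)/3 = 68/3 - 4*D/3)
N = -455160 (N = -4 - 455156 = -455160)
f = -1365472/3 (f = (68/3 - 4/3*15) - 455160 = (68/3 - 20) - 455160 = 8/3 - 455160 = -1365472/3 ≈ -4.5516e+5)
-2230743 + f = -2230743 - 1365472/3 = -8057701/3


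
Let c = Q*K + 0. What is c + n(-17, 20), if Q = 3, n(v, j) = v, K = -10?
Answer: -47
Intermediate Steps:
c = -30 (c = 3*(-10) + 0 = -30 + 0 = -30)
c + n(-17, 20) = -30 - 17 = -47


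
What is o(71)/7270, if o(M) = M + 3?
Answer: 37/3635 ≈ 0.010179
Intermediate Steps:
o(M) = 3 + M
o(71)/7270 = (3 + 71)/7270 = 74*(1/7270) = 37/3635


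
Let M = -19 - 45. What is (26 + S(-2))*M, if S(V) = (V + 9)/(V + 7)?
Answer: -8768/5 ≈ -1753.6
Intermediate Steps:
M = -64
S(V) = (9 + V)/(7 + V)
(26 + S(-2))*M = (26 + (9 - 2)/(7 - 2))*(-64) = (26 + 7/5)*(-64) = (137/5)*(-64) = -8768/5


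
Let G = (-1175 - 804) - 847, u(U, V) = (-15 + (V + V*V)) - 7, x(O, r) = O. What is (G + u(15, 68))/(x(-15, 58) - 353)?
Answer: -461/92 ≈ -5.0109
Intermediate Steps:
u(U, V) = -22 + V + V² (u(U, V) = (-15 + (V + V²)) - 7 = (-15 + V + V²) - 7 = -22 + V + V²)
G = -2826 (G = -1979 - 847 = -2826)
(G + u(15, 68))/(x(-15, 58) - 353) = (-2826 + (-22 + 68 + 68²))/(-15 - 353) = (-2826 + (-22 + 68 + 4624))/(-368) = (-2826 + 4670)*(-1/368) = 1844*(-1/368) = -461/92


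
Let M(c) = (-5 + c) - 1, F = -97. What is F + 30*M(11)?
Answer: 53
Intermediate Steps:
M(c) = -6 + c
F + 30*M(11) = -97 + 30*(-6 + 11) = -97 + 30*5 = -97 + 150 = 53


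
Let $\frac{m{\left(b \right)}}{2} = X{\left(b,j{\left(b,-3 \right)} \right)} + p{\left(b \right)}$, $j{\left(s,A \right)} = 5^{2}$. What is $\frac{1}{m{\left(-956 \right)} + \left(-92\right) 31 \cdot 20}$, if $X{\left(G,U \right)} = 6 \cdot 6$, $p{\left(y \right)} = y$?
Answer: $- \frac{1}{58880} \approx -1.6984 \cdot 10^{-5}$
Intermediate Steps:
$j{\left(s,A \right)} = 25$
$X{\left(G,U \right)} = 36$
$m{\left(b \right)} = 72 + 2 b$ ($m{\left(b \right)} = 2 \left(36 + b\right) = 72 + 2 b$)
$\frac{1}{m{\left(-956 \right)} + \left(-92\right) 31 \cdot 20} = \frac{1}{\left(72 + 2 \left(-956\right)\right) + \left(-92\right) 31 \cdot 20} = \frac{1}{\left(72 - 1912\right) - 57040} = \frac{1}{-1840 - 57040} = \frac{1}{-58880} = - \frac{1}{58880}$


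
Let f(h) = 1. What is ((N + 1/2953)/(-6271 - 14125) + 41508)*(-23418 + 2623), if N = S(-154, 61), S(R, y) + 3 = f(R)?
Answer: -51987530007372155/60229388 ≈ -8.6316e+8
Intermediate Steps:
S(R, y) = -2 (S(R, y) = -3 + 1 = -2)
N = -2
((N + 1/2953)/(-6271 - 14125) + 41508)*(-23418 + 2623) = ((-2 + 1/2953)/(-6271 - 14125) + 41508)*(-23418 + 2623) = ((-2 + 1/2953)/(-20396) + 41508)*(-20795) = (-5905/2953*(-1/20396) + 41508)*(-20795) = (5905/60229388 + 41508)*(-20795) = (2500001443009/60229388)*(-20795) = -51987530007372155/60229388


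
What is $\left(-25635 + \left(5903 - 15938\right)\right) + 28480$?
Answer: $-7190$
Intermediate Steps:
$\left(-25635 + \left(5903 - 15938\right)\right) + 28480 = \left(-25635 - 10035\right) + 28480 = -35670 + 28480 = -7190$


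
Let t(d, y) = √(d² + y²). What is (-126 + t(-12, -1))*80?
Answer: -10080 + 80*√145 ≈ -9116.7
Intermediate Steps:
(-126 + t(-12, -1))*80 = (-126 + √((-12)² + (-1)²))*80 = (-126 + √(144 + 1))*80 = (-126 + √145)*80 = -10080 + 80*√145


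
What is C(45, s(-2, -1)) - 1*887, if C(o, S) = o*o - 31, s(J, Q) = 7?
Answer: 1107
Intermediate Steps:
C(o, S) = -31 + o**2 (C(o, S) = o**2 - 31 = -31 + o**2)
C(45, s(-2, -1)) - 1*887 = (-31 + 45**2) - 1*887 = (-31 + 2025) - 887 = 1994 - 887 = 1107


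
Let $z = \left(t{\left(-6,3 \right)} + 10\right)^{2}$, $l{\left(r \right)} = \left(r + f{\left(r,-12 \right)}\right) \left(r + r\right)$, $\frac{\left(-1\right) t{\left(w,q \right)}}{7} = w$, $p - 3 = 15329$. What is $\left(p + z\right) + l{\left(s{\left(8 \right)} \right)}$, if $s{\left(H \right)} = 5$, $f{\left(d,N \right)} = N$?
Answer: $17966$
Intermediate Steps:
$p = 15332$ ($p = 3 + 15329 = 15332$)
$t{\left(w,q \right)} = - 7 w$
$l{\left(r \right)} = 2 r \left(-12 + r\right)$ ($l{\left(r \right)} = \left(r - 12\right) \left(r + r\right) = \left(-12 + r\right) 2 r = 2 r \left(-12 + r\right)$)
$z = 2704$ ($z = \left(\left(-7\right) \left(-6\right) + 10\right)^{2} = \left(42 + 10\right)^{2} = 52^{2} = 2704$)
$\left(p + z\right) + l{\left(s{\left(8 \right)} \right)} = \left(15332 + 2704\right) + 2 \cdot 5 \left(-12 + 5\right) = 18036 + 2 \cdot 5 \left(-7\right) = 18036 - 70 = 17966$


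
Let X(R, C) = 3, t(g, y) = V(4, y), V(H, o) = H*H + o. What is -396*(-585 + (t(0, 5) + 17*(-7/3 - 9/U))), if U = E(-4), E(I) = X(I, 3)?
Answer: 259248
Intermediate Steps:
V(H, o) = o + H**2 (V(H, o) = H**2 + o = o + H**2)
t(g, y) = 16 + y (t(g, y) = y + 4**2 = y + 16 = 16 + y)
E(I) = 3
U = 3
-396*(-585 + (t(0, 5) + 17*(-7/3 - 9/U))) = -396*(-585 + ((16 + 5) + 17*(-7/3 - 9/3))) = -396*(-585 + (21 + 17*(-7*1/3 - 9*1/3))) = -396*(-585 + (21 + 17*(-7/3 - 3))) = -396*(-585 + (21 + 17*(-16/3))) = -396*(-585 + (21 - 272/3)) = -396*(-585 - 209/3) = -396*(-1964/3) = 259248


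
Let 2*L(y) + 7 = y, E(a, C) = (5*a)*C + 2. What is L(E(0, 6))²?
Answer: 25/4 ≈ 6.2500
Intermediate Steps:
E(a, C) = 2 + 5*C*a (E(a, C) = 5*C*a + 2 = 2 + 5*C*a)
L(y) = -7/2 + y/2
L(E(0, 6))² = (-7/2 + (2 + 5*6*0)/2)² = (-7/2 + (2 + 0)/2)² = (-7/2 + (½)*2)² = (-7/2 + 1)² = (-5/2)² = 25/4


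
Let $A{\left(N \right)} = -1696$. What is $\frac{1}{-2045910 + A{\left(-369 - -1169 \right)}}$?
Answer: $- \frac{1}{2047606} \approx -4.8838 \cdot 10^{-7}$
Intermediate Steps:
$\frac{1}{-2045910 + A{\left(-369 - -1169 \right)}} = \frac{1}{-2045910 - 1696} = \frac{1}{-2047606} = - \frac{1}{2047606}$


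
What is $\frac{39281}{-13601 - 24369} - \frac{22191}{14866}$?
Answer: $- \frac{356635904}{141115505} \approx -2.5273$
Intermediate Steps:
$\frac{39281}{-13601 - 24369} - \frac{22191}{14866} = \frac{39281}{-37970} - \frac{22191}{14866} = 39281 \left(- \frac{1}{37970}\right) - \frac{22191}{14866} = - \frac{39281}{37970} - \frac{22191}{14866} = - \frac{356635904}{141115505}$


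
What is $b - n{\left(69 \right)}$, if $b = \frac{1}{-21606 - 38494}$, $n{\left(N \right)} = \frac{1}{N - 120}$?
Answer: $\frac{60049}{3065100} \approx 0.019591$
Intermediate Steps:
$n{\left(N \right)} = \frac{1}{-120 + N}$
$b = - \frac{1}{60100}$ ($b = \frac{1}{-60100} = - \frac{1}{60100} \approx -1.6639 \cdot 10^{-5}$)
$b - n{\left(69 \right)} = - \frac{1}{60100} - \frac{1}{-120 + 69} = - \frac{1}{60100} - \frac{1}{-51} = - \frac{1}{60100} - - \frac{1}{51} = - \frac{1}{60100} + \frac{1}{51} = \frac{60049}{3065100}$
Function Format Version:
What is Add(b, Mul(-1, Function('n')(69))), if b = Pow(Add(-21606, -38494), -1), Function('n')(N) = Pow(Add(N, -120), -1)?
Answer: Rational(60049, 3065100) ≈ 0.019591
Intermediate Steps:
Function('n')(N) = Pow(Add(-120, N), -1)
b = Rational(-1, 60100) (b = Pow(-60100, -1) = Rational(-1, 60100) ≈ -1.6639e-5)
Add(b, Mul(-1, Function('n')(69))) = Add(Rational(-1, 60100), Mul(-1, Pow(Add(-120, 69), -1))) = Add(Rational(-1, 60100), Mul(-1, Pow(-51, -1))) = Add(Rational(-1, 60100), Mul(-1, Rational(-1, 51))) = Add(Rational(-1, 60100), Rational(1, 51)) = Rational(60049, 3065100)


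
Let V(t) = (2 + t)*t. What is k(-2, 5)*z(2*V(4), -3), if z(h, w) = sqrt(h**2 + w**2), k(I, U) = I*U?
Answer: -30*sqrt(257) ≈ -480.94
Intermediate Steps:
V(t) = t*(2 + t)
k(-2, 5)*z(2*V(4), -3) = (-2*5)*sqrt((2*(4*(2 + 4)))**2 + (-3)**2) = -10*sqrt((2*(4*6))**2 + 9) = -10*sqrt((2*24)**2 + 9) = -10*sqrt(48**2 + 9) = -10*sqrt(2304 + 9) = -30*sqrt(257)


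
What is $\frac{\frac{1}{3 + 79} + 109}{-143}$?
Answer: $- \frac{8939}{11726} \approx -0.76232$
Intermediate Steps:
$\frac{\frac{1}{3 + 79} + 109}{-143} = - \frac{\frac{1}{82} + 109}{143} = \left(- \frac{1}{143}\right) \frac{8939}{82} = - \frac{8939}{11726}$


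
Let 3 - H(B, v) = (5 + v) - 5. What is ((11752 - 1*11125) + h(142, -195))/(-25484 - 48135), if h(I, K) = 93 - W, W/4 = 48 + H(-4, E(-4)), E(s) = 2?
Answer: -524/73619 ≈ -0.0071177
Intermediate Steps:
H(B, v) = 3 - v (H(B, v) = 3 - ((5 + v) - 5) = 3 - v)
W = 196 (W = 4*(48 + (3 - 1*2)) = 4*(48 + (3 - 2)) = 4*(48 + 1) = 4*49 = 196)
h(I, K) = -103 (h(I, K) = 93 - 1*196 = 93 - 196 = -103)
((11752 - 1*11125) + h(142, -195))/(-25484 - 48135) = ((11752 - 1*11125) - 103)/(-25484 - 48135) = ((11752 - 11125) - 103)/(-73619) = (627 - 103)*(-1/73619) = 524*(-1/73619) = -524/73619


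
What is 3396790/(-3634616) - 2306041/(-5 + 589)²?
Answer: -1192508640687/154950949312 ≈ -7.6960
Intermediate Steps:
3396790/(-3634616) - 2306041/(-5 + 589)² = 3396790*(-1/3634616) - 2306041/(584²) = -1698395/1817308 - 2306041/341056 = -1192508640687/154950949312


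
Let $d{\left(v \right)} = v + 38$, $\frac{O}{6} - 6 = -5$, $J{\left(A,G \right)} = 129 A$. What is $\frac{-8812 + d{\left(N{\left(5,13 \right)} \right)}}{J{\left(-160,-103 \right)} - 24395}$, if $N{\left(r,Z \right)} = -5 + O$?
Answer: $\frac{8773}{45035} \approx 0.1948$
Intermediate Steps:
$O = 6$ ($O = 36 + 6 \left(-5\right) = 36 - 30 = 6$)
$N{\left(r,Z \right)} = 1$ ($N{\left(r,Z \right)} = -5 + 6 = 1$)
$d{\left(v \right)} = 38 + v$
$\frac{-8812 + d{\left(N{\left(5,13 \right)} \right)}}{J{\left(-160,-103 \right)} - 24395} = \frac{-8812 + \left(38 + 1\right)}{129 \left(-160\right) - 24395} = \frac{-8812 + 39}{-20640 - 24395} = - \frac{8773}{-45035} = \left(-8773\right) \left(- \frac{1}{45035}\right) = \frac{8773}{45035}$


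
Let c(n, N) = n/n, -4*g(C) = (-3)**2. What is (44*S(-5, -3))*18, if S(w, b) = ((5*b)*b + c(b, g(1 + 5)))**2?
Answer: 1675872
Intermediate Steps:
g(C) = -9/4 (g(C) = -1/4*(-3)**2 = -1/4*9 = -9/4)
c(n, N) = 1
S(w, b) = (1 + 5*b**2)**2 (S(w, b) = ((5*b)*b + 1)**2 = (5*b**2 + 1)**2 = (1 + 5*b**2)**2)
(44*S(-5, -3))*18 = (44*(1 + 5*(-3)**2)**2)*18 = (44*(1 + 5*9)**2)*18 = (44*(1 + 45)**2)*18 = (44*46**2)*18 = (44*2116)*18 = 93104*18 = 1675872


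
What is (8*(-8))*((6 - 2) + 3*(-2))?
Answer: 128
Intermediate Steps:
(8*(-8))*((6 - 2) + 3*(-2)) = -64*(4 - 6) = -64*(-2) = 128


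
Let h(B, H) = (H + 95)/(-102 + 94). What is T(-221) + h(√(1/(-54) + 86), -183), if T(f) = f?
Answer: -210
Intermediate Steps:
h(B, H) = -95/8 - H/8 (h(B, H) = (95 + H)/(-8) = (95 + H)*(-⅛) = -95/8 - H/8)
T(-221) + h(√(1/(-54) + 86), -183) = -221 + (-95/8 - ⅛*(-183)) = -221 + (-95/8 + 183/8) = -221 + 11 = -210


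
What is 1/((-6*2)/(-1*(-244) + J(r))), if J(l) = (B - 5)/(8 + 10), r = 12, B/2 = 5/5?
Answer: -1463/72 ≈ -20.319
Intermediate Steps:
B = 2 (B = 2*(5/5) = 2*(5*(1/5)) = 2*1 = 2)
J(l) = -1/6 (J(l) = (2 - 5)/(8 + 10) = -3/18 = -3*1/18 = -1/6)
1/((-6*2)/(-1*(-244) + J(r))) = 1/((-6*2)/(-1*(-244) - 1/6)) = 1/(-12/(244 - 1/6)) = 1/(-12/1463/6) = 1/(-12*6/1463) = 1/(-72/1463) = -1463/72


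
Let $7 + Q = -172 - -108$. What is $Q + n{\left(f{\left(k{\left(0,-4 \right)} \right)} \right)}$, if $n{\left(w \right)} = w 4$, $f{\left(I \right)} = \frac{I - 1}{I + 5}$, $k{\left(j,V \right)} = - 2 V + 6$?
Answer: $- \frac{1297}{19} \approx -68.263$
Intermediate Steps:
$k{\left(j,V \right)} = 6 - 2 V$
$Q = -71$ ($Q = -7 - 64 = -71$)
$f{\left(I \right)} = \frac{-1 + I}{5 + I}$
$n{\left(w \right)} = 4 w$
$Q + n{\left(f{\left(k{\left(0,-4 \right)} \right)} \right)} = -71 + 4 \frac{-1 + \left(6 - -8\right)}{5 + \left(6 - -8\right)} = -71 + 4 \frac{-1 + \left(6 + 8\right)}{5 + \left(6 + 8\right)} = -71 + 4 \frac{-1 + 14}{5 + 14} = -71 + 4 \cdot \frac{1}{19} \cdot 13 = -71 + 4 \cdot \frac{13}{19} = -71 + \frac{52}{19} = - \frac{1297}{19}$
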